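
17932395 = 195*91961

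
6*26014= 156084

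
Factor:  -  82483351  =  -19^1*4341229^1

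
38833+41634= 80467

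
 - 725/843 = -1 + 118/843 = - 0.86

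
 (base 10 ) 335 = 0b101001111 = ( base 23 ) ED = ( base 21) FK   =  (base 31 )AP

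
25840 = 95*272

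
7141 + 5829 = 12970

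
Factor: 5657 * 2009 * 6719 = 76360850447 = 7^2*41^1*5657^1*6719^1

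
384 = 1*384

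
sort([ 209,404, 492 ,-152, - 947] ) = [ - 947, - 152, 209,404 , 492] 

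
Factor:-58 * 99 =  - 5742 =-2^1*3^2 * 11^1 * 29^1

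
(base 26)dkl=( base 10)9329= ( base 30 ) aat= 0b10010001110001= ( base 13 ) 4328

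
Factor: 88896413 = 88896413^1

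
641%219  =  203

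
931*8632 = 8036392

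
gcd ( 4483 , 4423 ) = 1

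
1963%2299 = 1963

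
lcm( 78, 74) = 2886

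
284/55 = 5 + 9/55 = 5.16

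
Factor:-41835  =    -  3^1*5^1*2789^1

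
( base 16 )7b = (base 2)1111011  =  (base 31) 3U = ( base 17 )74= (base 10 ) 123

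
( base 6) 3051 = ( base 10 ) 679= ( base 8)1247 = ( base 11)568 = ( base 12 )487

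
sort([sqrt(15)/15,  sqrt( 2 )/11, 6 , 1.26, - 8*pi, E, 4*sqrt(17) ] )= [-8*pi, sqrt(2)/11, sqrt(15 ) /15, 1.26, E, 6, 4*  sqrt( 17) ] 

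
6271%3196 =3075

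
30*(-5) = - 150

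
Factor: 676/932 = 169/233 = 13^2*233^(  -  1) 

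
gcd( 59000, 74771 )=1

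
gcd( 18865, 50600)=55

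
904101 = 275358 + 628743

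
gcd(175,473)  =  1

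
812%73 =9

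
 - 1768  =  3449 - 5217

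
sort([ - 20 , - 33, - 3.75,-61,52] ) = [  -  61,-33, -20, - 3.75, 52] 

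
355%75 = 55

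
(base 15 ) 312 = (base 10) 692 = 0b1010110100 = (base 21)1BK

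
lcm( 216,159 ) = 11448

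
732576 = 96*7631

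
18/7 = 18/7 = 2.57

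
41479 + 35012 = 76491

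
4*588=2352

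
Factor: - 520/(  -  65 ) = 8= 2^3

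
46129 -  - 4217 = 50346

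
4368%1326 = 390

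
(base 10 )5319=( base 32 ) 567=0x14c7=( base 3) 21022000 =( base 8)12307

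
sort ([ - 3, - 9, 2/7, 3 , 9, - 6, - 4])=[-9, -6, - 4, - 3, 2/7,3, 9]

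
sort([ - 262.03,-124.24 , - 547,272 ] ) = [ - 547, - 262.03 , - 124.24, 272] 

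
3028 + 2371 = 5399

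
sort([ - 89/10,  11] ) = [ - 89/10,11]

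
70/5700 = 7/570 = 0.01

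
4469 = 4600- 131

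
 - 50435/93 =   -  543 + 64/93 = - 542.31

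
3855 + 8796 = 12651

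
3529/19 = 185 + 14/19 =185.74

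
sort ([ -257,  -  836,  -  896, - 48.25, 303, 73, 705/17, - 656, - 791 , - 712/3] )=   [-896, - 836, - 791,-656, - 257,-712/3, - 48.25 , 705/17,73,  303 ] 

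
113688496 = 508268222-394579726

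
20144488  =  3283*6136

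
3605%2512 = 1093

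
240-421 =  - 181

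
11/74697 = 11/74697 = 0.00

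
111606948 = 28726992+82879956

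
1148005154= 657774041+490231113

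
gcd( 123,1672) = 1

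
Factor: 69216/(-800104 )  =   - 84/971 = - 2^2*3^1*7^1 * 971^( - 1)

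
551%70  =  61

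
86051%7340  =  5311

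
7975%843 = 388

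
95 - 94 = 1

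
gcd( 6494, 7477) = 1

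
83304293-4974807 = 78329486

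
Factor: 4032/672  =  6 = 2^1*3^1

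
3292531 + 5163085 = 8455616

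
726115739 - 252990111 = 473125628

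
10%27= 10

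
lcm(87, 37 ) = 3219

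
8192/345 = 8192/345 = 23.74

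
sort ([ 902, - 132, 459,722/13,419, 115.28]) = [  -  132,722/13,115.28,  419,  459, 902 ] 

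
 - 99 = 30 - 129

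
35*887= 31045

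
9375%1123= 391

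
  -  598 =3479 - 4077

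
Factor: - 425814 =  - 2^1*3^1*70969^1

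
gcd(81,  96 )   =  3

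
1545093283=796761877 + 748331406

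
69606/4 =34803/2 = 17401.50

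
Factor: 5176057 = 181^1*28597^1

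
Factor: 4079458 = 2^1 * 911^1*2239^1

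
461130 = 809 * 570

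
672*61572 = 41376384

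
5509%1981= 1547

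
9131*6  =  54786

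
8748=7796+952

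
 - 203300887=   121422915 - 324723802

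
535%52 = 15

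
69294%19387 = 11133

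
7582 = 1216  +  6366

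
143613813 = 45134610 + 98479203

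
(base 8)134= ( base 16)5C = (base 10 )92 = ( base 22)44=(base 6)232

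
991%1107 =991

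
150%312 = 150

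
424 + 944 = 1368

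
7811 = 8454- 643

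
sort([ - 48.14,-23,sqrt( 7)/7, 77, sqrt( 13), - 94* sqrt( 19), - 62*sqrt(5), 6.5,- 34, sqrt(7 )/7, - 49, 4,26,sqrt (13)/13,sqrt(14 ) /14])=[ - 94 * sqrt(19), - 62*sqrt( 5), - 49,  -  48.14 , - 34,- 23,sqrt(14)/14, sqrt( 13)/13,  sqrt(7)/7, sqrt( 7) /7, sqrt(13),4, 6.5, 26, 77 ] 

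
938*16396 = 15379448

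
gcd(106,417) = 1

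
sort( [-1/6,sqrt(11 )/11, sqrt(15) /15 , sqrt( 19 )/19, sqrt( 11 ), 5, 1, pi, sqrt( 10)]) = [ - 1/6, sqrt(19) /19, sqrt(15)/15, sqrt( 11)/11,1, pi, sqrt(10), sqrt(11), 5 ]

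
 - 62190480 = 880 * (-70671)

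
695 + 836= 1531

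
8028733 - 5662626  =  2366107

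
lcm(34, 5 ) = 170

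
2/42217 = 2/42217 = 0.00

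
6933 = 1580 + 5353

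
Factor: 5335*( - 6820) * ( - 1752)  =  63745994400 = 2^5  *3^1*5^2*11^2*31^1*73^1*97^1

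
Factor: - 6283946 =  - 2^1*19^1*165367^1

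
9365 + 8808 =18173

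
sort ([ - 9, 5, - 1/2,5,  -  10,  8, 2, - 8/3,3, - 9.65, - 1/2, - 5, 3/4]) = [-10, - 9.65, - 9,-5, - 8/3 , - 1/2 ,- 1/2, 3/4, 2,3,5, 5,8] 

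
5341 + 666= 6007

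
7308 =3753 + 3555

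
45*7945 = 357525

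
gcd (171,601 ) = 1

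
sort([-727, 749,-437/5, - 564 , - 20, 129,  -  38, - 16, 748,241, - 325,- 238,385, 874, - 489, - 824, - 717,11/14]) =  [ - 824,-727, - 717,-564, - 489, - 325,  -  238, - 437/5,- 38, - 20, - 16, 11/14, 129, 241, 385, 748, 749, 874 ] 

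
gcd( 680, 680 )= 680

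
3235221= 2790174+445047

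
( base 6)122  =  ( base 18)2e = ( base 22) 26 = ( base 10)50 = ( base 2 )110010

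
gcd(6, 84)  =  6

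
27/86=27/86 = 0.31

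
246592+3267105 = 3513697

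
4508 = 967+3541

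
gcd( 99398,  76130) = 2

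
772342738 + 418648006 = 1190990744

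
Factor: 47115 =3^3*5^1*349^1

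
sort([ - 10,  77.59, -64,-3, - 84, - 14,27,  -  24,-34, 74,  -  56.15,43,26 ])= [-84, - 64,-56.15,-34, - 24, - 14,  -  10, - 3,26 , 27,43, 74,77.59 ] 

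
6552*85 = 556920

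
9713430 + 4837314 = 14550744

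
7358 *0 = 0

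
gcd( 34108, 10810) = 2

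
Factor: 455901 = 3^1*151967^1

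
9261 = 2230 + 7031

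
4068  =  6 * 678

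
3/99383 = 3/99383 =0.00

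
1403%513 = 377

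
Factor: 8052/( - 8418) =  - 22/23 = - 2^1*11^1*23^( - 1 ) 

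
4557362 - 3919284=638078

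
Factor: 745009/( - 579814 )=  - 2^ (- 1 )*19^1*113^1*239^( - 1)*347^1*1213^( - 1 )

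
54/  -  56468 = - 1 + 28207/28234 = - 0.00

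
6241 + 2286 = 8527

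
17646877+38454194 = 56101071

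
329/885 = 329/885= 0.37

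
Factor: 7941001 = 79^1*100519^1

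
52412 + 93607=146019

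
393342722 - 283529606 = 109813116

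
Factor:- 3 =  - 3^1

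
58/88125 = 58/88125 =0.00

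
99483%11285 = 9203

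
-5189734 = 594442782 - 599632516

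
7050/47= 150 = 150.00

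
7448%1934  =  1646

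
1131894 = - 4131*( - 274)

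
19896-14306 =5590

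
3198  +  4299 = 7497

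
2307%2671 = 2307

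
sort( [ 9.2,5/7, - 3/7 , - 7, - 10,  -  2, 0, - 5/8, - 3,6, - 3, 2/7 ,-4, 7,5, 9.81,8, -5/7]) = [ - 10 , - 7, - 4, - 3, - 3 , - 2, - 5/7, - 5/8, - 3/7,0 , 2/7,5/7,5,  6, 7,  8,9.2, 9.81]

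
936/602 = 468/301 = 1.55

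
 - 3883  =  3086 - 6969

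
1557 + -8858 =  - 7301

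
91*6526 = 593866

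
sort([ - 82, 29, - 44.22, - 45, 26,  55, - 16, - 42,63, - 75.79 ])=[ - 82 , - 75.79, - 45, - 44.22, - 42, - 16 , 26,29, 55,63] 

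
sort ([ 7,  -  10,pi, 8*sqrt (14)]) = [ - 10, pi, 7, 8*sqrt ( 14 ) ] 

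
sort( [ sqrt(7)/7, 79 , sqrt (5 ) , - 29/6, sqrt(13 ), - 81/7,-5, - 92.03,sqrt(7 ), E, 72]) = [  -  92.03,  -  81/7, - 5 ,  -  29/6,sqrt(7)/7,sqrt(5 ), sqrt(7), E,sqrt (13), 72 , 79]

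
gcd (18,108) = 18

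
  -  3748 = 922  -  4670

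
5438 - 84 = 5354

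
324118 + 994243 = 1318361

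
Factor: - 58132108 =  - 2^2*229^1 * 63463^1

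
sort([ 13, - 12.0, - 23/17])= [ - 12.0, -23/17, 13] 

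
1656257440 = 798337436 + 857920004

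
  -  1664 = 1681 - 3345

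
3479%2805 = 674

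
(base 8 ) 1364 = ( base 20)1HG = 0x2F4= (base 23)19k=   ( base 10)756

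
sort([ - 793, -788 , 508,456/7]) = [-793, - 788, 456/7, 508]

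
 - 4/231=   -  1+227/231= -0.02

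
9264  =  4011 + 5253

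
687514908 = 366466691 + 321048217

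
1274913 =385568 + 889345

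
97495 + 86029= 183524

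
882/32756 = 441/16378 = 0.03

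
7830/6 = 1305 = 1305.00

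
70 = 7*10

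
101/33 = 3+2/33 = 3.06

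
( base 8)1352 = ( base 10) 746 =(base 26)12I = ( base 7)2114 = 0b1011101010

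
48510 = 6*8085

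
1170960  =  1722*680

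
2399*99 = 237501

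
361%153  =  55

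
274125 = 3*91375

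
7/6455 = 7/6455 = 0.00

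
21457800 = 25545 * 840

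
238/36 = 6 + 11/18  =  6.61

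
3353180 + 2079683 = 5432863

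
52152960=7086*7360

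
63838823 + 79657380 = 143496203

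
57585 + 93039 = 150624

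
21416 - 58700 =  - 37284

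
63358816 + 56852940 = 120211756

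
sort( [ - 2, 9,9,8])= [ - 2, 8,9, 9] 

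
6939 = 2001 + 4938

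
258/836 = 129/418 = 0.31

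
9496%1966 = 1632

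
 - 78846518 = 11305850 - 90152368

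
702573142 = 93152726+609420416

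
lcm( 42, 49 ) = 294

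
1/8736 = 1/8736 = 0.00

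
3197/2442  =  1+ 755/2442  =  1.31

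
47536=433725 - 386189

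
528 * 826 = 436128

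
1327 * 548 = 727196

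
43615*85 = 3707275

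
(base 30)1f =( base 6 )113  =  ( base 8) 55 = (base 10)45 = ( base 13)36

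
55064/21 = 2622 + 2/21 = 2622.10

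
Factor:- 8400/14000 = -3/5 = - 3^1*5^( - 1)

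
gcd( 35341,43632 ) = 1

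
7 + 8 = 15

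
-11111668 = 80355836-91467504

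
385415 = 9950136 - 9564721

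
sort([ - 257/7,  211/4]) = [ - 257/7 , 211/4 ] 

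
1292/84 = 15 + 8/21 = 15.38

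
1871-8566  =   - 6695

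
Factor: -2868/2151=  - 2^2 * 3^( - 1) = - 4/3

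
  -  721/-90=721/90 = 8.01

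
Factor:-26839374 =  - 2^1*3^1*89^1*50261^1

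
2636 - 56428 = -53792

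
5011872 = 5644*888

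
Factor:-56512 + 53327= - 3185=   -5^1* 7^2*13^1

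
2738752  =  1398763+1339989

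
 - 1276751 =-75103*17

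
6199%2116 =1967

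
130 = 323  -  193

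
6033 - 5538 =495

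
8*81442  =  651536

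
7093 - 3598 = 3495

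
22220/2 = 11110 = 11110.00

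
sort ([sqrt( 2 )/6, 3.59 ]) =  [ sqrt(2 )/6 , 3.59]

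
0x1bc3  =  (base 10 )7107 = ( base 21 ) g29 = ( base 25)B97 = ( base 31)7c8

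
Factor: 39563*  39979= 39563^1*39979^1=1581689177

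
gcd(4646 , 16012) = 2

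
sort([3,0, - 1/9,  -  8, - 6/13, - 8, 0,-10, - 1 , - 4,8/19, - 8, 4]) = [ - 10, - 8, - 8 , - 8, - 4, - 1,  -  6/13, - 1/9,0, 0,8/19,3,4]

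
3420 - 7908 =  - 4488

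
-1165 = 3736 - 4901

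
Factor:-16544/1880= - 44/5 =-2^2*5^( - 1)*11^1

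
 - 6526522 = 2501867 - 9028389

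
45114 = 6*7519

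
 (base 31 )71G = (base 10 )6774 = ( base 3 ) 100021220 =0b1101001110110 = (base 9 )10256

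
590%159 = 113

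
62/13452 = 31/6726 = 0.00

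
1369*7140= 9774660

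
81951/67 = 81951/67 = 1223.15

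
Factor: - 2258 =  - 2^1*1129^1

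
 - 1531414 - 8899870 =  - 10431284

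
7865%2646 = 2573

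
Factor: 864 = 2^5*3^3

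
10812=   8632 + 2180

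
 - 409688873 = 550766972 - 960455845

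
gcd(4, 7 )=1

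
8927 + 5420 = 14347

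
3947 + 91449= 95396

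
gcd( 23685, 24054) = 3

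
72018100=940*76615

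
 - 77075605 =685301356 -762376961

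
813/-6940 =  - 813/6940 = - 0.12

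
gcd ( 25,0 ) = 25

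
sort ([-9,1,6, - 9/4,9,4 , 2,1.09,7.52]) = [ - 9, -9/4,1,1.09,2,4  ,  6, 7.52, 9] 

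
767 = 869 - 102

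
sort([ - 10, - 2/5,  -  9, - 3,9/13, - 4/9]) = [-10, - 9, - 3, - 4/9, - 2/5,9/13]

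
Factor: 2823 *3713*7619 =3^1 * 19^1*47^1*79^1 * 401^1 * 941^1 = 79860826581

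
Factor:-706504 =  - 2^3*47^1*1879^1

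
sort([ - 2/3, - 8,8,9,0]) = [ - 8, - 2/3,0,8, 9]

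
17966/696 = 25 + 283/348 = 25.81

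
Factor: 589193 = 11^1*29^1*1847^1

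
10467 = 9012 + 1455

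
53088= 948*56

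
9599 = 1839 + 7760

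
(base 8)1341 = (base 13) 449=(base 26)129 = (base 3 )1000022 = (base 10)737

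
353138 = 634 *557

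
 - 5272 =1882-7154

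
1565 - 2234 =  - 669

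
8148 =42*194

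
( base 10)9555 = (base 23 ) i1a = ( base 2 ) 10010101010011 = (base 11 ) 71a7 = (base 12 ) 5643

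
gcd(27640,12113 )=1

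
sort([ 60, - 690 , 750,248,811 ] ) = [- 690,60,248,750, 811] 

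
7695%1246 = 219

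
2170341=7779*279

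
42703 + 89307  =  132010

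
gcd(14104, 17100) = 4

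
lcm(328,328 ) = 328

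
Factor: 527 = 17^1 * 31^1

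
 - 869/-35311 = 869/35311 = 0.02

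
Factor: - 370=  - 2^1*5^1*37^1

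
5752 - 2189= 3563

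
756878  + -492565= 264313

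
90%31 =28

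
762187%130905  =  107662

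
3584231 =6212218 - 2627987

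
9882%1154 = 650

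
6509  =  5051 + 1458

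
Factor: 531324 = 2^2*3^2 *14759^1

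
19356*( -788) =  - 15252528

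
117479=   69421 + 48058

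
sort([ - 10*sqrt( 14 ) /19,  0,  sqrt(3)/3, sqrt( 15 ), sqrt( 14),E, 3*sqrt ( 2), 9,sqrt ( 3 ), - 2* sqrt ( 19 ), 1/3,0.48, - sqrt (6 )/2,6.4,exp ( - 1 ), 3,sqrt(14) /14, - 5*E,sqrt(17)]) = [-5*E,- 2*sqrt(19), - 10*sqrt( 14) /19, - sqrt(6)/2 , 0,sqrt( 14)/14, 1/3,exp( - 1 ),  0.48, sqrt ( 3 )/3,  sqrt( 3 ), E,3,sqrt( 14 ),sqrt(15 ), sqrt(17), 3 *sqrt( 2 ),6.4,9 ]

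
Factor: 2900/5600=29/56 =2^(  -  3)*7^( - 1 ) * 29^1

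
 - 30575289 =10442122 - 41017411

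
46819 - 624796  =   - 577977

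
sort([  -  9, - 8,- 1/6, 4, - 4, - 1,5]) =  [ - 9,  -  8, - 4 , - 1,-1/6 , 4, 5] 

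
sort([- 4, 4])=[- 4, 4 ]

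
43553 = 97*449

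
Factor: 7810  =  2^1*5^1*11^1*71^1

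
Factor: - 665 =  - 5^1 * 7^1*19^1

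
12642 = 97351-84709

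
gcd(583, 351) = 1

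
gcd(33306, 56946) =6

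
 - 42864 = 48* ( - 893 )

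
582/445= 1 + 137/445 = 1.31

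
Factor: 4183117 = 83^1*101^1 * 499^1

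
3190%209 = 55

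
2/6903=2/6903=0.00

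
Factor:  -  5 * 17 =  - 85 = - 5^1*17^1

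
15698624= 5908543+9790081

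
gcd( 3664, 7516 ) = 4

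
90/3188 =45/1594 = 0.03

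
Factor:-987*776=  - 2^3*3^1*7^1*47^1*97^1 = - 765912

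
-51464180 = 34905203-86369383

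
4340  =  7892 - 3552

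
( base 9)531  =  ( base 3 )121001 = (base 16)1B1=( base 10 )433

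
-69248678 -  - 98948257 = 29699579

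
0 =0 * ( - 3607)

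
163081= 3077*53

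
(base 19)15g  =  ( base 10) 472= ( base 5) 3342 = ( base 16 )1D8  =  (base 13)2A4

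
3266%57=17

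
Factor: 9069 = 3^1*3023^1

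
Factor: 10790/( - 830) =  - 13^1 = -13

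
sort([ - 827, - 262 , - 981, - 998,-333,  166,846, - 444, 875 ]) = [  -  998, - 981 , - 827, - 444, - 333, - 262 , 166,846, 875] 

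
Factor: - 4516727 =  - 4516727^1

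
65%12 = 5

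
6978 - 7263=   -  285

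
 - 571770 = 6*(-95295)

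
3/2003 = 3/2003 = 0.00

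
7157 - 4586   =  2571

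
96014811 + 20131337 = 116146148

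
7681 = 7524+157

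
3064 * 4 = 12256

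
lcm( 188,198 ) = 18612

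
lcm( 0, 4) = 0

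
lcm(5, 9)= 45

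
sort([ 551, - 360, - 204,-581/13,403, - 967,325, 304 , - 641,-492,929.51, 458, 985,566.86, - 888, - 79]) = [ - 967, - 888, -641, - 492, - 360, - 204, -79, - 581/13, 304,325, 403, 458,551, 566.86,929.51, 985]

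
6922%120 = 82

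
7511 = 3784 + 3727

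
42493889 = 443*95923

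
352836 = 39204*9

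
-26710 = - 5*5342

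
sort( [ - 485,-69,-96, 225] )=[ - 485, - 96, - 69, 225 ] 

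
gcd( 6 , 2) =2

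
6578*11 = 72358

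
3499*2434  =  8516566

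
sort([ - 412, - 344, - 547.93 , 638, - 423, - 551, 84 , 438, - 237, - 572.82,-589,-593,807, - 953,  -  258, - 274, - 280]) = [ - 953, - 593, - 589, - 572.82, - 551,-547.93, - 423, - 412, - 344, - 280, - 274, - 258,  -  237,84,438, 638, 807]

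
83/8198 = 83/8198  =  0.01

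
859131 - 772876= 86255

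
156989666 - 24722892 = 132266774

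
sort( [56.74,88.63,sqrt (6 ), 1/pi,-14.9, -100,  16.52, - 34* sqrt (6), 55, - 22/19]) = [ - 100, - 34*sqrt (6 ), - 14.9, - 22/19,1/pi,sqrt(6 ),16.52 , 55 , 56.74, 88.63] 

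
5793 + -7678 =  - 1885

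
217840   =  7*31120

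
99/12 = 8 + 1/4 = 8.25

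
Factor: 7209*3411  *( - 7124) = -2^2*3^6 *13^1*89^1*137^1*379^1 = - 175178440476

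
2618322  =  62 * 42231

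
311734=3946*79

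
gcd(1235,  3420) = 95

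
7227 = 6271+956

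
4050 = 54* 75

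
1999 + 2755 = 4754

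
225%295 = 225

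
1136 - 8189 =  - 7053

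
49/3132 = 49/3132 = 0.02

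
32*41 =1312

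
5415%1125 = 915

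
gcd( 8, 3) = 1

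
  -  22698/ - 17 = 22698/17 = 1335.18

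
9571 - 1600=7971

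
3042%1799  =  1243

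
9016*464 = 4183424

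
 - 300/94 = - 4 + 38/47= - 3.19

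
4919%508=347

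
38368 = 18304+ 20064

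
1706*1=1706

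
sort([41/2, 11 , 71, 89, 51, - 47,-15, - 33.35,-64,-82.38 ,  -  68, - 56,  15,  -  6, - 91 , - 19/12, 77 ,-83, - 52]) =[ - 91, - 83, - 82.38, - 68, - 64, - 56,-52, - 47, - 33.35,-15, -6,-19/12, 11,15, 41/2, 51,71, 77, 89]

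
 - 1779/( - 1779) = 1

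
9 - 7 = 2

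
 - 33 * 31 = -1023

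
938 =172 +766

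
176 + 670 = 846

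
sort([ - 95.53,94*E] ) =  [ - 95.53, 94*E] 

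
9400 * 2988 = 28087200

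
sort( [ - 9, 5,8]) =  [ - 9,  5,8]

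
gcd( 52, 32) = 4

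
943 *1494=1408842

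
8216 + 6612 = 14828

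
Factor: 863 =863^1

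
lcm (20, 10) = 20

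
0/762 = 0 = 0.00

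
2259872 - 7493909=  - 5234037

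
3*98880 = 296640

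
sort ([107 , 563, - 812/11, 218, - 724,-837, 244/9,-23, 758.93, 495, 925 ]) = [  -  837,  -  724,-812/11, - 23 , 244/9,107, 218,495,  563, 758.93, 925]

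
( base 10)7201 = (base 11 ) 5457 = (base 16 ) 1c21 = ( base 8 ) 16041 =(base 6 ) 53201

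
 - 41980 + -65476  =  -107456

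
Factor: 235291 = 7^1*33613^1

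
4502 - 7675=-3173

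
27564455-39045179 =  - 11480724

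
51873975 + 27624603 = 79498578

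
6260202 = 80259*78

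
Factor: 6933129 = 3^1*7^1*330149^1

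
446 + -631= - 185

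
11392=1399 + 9993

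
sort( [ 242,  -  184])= [-184,242] 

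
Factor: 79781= 13^1*17^1*19^2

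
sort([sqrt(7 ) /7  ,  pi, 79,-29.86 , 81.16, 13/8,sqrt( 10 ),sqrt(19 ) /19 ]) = [-29.86,sqrt( 19 ) /19,sqrt(7 )/7,13/8,pi,sqrt( 10),79,81.16]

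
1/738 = 1/738 = 0.00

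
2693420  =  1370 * 1966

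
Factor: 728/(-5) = - 2^3*5^(-1) *7^1*13^1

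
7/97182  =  7/97182 = 0.00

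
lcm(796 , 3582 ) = 7164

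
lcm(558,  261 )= 16182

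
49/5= 49/5 = 9.80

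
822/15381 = 274/5127 =0.05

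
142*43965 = 6243030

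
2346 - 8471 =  - 6125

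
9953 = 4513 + 5440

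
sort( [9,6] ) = [ 6, 9 ]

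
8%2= 0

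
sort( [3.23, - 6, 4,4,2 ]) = [ - 6,2,3.23, 4,4] 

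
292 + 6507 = 6799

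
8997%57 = 48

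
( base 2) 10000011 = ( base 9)155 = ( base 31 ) 47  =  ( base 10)131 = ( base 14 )95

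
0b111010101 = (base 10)469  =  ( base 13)2a1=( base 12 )331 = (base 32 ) el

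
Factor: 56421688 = 2^3*307^1*22973^1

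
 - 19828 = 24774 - 44602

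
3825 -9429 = -5604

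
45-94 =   -  49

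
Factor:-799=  - 17^1*47^1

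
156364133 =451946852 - 295582719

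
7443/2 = 7443/2  =  3721.50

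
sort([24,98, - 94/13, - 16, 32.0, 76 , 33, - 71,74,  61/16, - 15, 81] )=[ - 71, - 16 , - 15 , - 94/13, 61/16,24,32.0,33, 74,  76,  81,98 ]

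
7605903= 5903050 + 1702853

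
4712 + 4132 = 8844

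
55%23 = 9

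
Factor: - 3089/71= - 71^( - 1 )*3089^1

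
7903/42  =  1129/6  =  188.17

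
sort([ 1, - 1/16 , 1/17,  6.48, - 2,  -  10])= [ - 10, - 2, - 1/16,  1/17,1 , 6.48 ]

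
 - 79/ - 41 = 1 + 38/41=1.93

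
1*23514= 23514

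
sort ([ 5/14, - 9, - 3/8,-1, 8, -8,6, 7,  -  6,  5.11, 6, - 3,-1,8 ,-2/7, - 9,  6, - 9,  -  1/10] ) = [ - 9,- 9, - 9, - 8, - 6, - 3,- 1, - 1,  -  3/8,  -  2/7 ,-1/10, 5/14, 5.11,6,6, 6, 7,8,  8] 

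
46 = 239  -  193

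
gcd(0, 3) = 3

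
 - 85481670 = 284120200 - 369601870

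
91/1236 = 91/1236 =0.07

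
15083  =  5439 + 9644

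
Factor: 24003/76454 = 2^( - 1 )*3^3*43^( - 1 )=27/86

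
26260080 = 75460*348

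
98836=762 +98074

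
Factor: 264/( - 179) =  - 2^3*3^1*11^1*179^( - 1) 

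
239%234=5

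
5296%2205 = 886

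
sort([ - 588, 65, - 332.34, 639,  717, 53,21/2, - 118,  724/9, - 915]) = [ - 915 ,-588,  -  332.34, - 118,21/2 , 53, 65,724/9,639,717]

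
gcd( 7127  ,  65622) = 1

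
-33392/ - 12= 2782 + 2/3 =2782.67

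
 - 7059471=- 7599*929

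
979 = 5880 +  - 4901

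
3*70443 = 211329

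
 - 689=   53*( - 13)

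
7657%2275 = 832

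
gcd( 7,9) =1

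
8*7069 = 56552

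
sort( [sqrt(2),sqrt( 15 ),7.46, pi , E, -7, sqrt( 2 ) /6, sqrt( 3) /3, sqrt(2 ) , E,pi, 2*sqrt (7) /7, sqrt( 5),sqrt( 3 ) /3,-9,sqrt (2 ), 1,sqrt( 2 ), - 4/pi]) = [ - 9 ,  -  7,-4/pi, sqrt( 2) /6, sqrt (3)/3, sqrt( 3) /3, 2*sqrt( 7 ) /7 , 1, sqrt ( 2 ), sqrt( 2),sqrt( 2), sqrt(2 ),  sqrt(5),E, E, pi,pi,  sqrt( 15 ), 7.46 ] 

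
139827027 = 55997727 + 83829300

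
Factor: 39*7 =3^1*7^1*13^1 = 273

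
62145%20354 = 1083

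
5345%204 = 41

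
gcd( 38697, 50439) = 3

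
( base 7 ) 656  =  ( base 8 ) 517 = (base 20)GF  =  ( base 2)101001111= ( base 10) 335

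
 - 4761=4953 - 9714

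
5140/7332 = 1285/1833 =0.70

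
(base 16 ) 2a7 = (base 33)kj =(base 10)679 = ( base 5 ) 10204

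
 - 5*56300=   -  281500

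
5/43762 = 5/43762= 0.00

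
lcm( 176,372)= 16368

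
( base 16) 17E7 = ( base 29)780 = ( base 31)6BC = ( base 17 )142G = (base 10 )6119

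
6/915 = 2/305 = 0.01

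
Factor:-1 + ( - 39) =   -  2^3*5^1 = -40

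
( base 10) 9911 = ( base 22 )KAB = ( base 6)113515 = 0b10011010110111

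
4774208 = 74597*64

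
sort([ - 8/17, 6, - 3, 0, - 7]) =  [-7,  -  3, - 8/17,0, 6]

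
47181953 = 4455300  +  42726653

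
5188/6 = 2594/3 = 864.67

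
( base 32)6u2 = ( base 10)7106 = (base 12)4142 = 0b1101111000010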